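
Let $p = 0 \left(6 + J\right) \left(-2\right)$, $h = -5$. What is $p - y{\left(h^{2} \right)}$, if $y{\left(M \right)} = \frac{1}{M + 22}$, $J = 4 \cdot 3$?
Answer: $- \frac{1}{47} \approx -0.021277$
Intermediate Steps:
$J = 12$
$p = 0$ ($p = 0 \left(6 + 12\right) \left(-2\right) = 0 \cdot 18 \left(-2\right) = 0 \left(-2\right) = 0$)
$y{\left(M \right)} = \frac{1}{22 + M}$
$p - y{\left(h^{2} \right)} = 0 - \frac{1}{22 + \left(-5\right)^{2}} = 0 - \frac{1}{22 + 25} = 0 - \frac{1}{47} = - \frac{1}{47}$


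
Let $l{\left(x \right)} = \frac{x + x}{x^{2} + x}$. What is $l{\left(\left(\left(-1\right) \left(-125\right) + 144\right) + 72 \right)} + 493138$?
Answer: $\frac{84326599}{171} \approx 4.9314 \cdot 10^{5}$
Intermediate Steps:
$l{\left(x \right)} = \frac{2 x}{x + x^{2}}$
$l{\left(\left(\left(-1\right) \left(-125\right) + 144\right) + 72 \right)} + 493138 = \frac{2}{1 + \left(\left(\left(-1\right) \left(-125\right) + 144\right) + 72\right)} + 493138 = \frac{2}{1 + \left(\left(125 + 144\right) + 72\right)} + 493138 = \frac{2}{1 + \left(269 + 72\right)} + 493138 = \frac{2}{1 + 341} + 493138 = \frac{2}{342} + 493138 = 2 \cdot \frac{1}{342} + 493138 = \frac{1}{171} + 493138 = \frac{84326599}{171}$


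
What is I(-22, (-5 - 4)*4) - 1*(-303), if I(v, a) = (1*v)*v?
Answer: 787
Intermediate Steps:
I(v, a) = v**2 (I(v, a) = v*v = v**2)
I(-22, (-5 - 4)*4) - 1*(-303) = (-22)**2 - 1*(-303) = 484 + 303 = 787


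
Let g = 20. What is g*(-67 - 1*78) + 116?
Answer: -2784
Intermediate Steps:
g*(-67 - 1*78) + 116 = 20*(-67 - 1*78) + 116 = 20*(-67 - 78) + 116 = 20*(-145) + 116 = -2900 + 116 = -2784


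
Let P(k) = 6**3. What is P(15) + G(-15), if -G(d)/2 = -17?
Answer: 250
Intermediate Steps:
P(k) = 216
G(d) = 34 (G(d) = -2*(-17) = 34)
P(15) + G(-15) = 216 + 34 = 250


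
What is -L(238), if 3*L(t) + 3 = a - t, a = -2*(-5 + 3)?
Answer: 79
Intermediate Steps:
a = 4 (a = -2*(-2) = 4)
L(t) = ⅓ - t/3 (L(t) = -1 + (4 - t)/3 = -1 + (4/3 - t/3) = ⅓ - t/3)
-L(238) = -(⅓ - ⅓*238) = -(⅓ - 238/3) = -1*(-79) = 79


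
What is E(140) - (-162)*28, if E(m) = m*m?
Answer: 24136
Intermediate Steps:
E(m) = m**2
E(140) - (-162)*28 = 140**2 - (-162)*28 = 19600 - 1*(-4536) = 19600 + 4536 = 24136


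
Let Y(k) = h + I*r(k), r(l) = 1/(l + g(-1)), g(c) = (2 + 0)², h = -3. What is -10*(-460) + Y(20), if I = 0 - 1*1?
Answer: 110327/24 ≈ 4597.0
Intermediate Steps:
g(c) = 4 (g(c) = 2² = 4)
I = -1 (I = 0 - 1 = -1)
r(l) = 1/(4 + l) (r(l) = 1/(l + 4) = 1/(4 + l))
Y(k) = -3 - 1/(4 + k)
-10*(-460) + Y(20) = -10*(-460) + (-13 - 3*20)/(4 + 20) = 4600 + (-13 - 60)/24 = 4600 + (1/24)*(-73) = 4600 - 73/24 = 110327/24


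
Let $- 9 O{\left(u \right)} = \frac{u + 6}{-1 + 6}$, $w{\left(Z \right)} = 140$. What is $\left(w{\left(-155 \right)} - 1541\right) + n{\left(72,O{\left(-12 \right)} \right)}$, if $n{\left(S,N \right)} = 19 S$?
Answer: $-33$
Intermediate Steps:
$O{\left(u \right)} = - \frac{2}{15} - \frac{u}{45}$ ($O{\left(u \right)} = - \frac{\left(u + 6\right) \frac{1}{-1 + 6}}{9} = - \frac{\left(6 + u\right) \frac{1}{5}}{9} = - \frac{\frac{6}{5} + \frac{u}{5}}{9} = - \frac{2}{15} - \frac{u}{45}$)
$\left(w{\left(-155 \right)} - 1541\right) + n{\left(72,O{\left(-12 \right)} \right)} = \left(140 - 1541\right) + 19 \cdot 72 = -1401 + 1368 = -33$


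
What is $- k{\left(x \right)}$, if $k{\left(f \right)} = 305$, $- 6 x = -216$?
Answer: $-305$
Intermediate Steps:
$x = 36$ ($x = \left(- \frac{1}{6}\right) \left(-216\right) = 36$)
$- k{\left(x \right)} = \left(-1\right) 305 = -305$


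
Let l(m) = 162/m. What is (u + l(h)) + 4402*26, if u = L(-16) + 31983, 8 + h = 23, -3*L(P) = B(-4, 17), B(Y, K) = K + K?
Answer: 2196517/15 ≈ 1.4643e+5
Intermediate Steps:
B(Y, K) = 2*K
L(P) = -34/3 (L(P) = -2*17/3 = -⅓*34 = -34/3)
h = 15 (h = -8 + 23 = 15)
u = 95915/3 (u = -34/3 + 31983 = 95915/3 ≈ 31972.)
(u + l(h)) + 4402*26 = (95915/3 + 162/15) + 4402*26 = (95915/3 + 162*(1/15)) + 114452 = (95915/3 + 54/5) + 114452 = 479737/15 + 114452 = 2196517/15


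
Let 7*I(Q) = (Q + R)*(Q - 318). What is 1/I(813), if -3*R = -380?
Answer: 7/465135 ≈ 1.5049e-5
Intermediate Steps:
R = 380/3 (R = -1/3*(-380) = 380/3 ≈ 126.67)
I(Q) = (-318 + Q)*(380/3 + Q)/7 (I(Q) = ((Q + 380/3)*(Q - 318))/7 = ((380/3 + Q)*(-318 + Q))/7 = ((-318 + Q)*(380/3 + Q))/7 = (-318 + Q)*(380/3 + Q)/7)
1/I(813) = 1/(-40280/7 - 82/3*813 + (1/7)*813**2) = 1/(-40280/7 - 22222 + (1/7)*660969) = 1/(-40280/7 - 22222 + 660969/7) = 1/(465135/7) = 7/465135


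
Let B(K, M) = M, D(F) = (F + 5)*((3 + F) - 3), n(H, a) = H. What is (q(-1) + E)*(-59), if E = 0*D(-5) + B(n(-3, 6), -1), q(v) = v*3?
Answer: 236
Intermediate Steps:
D(F) = F*(5 + F) (D(F) = (5 + F)*F = F*(5 + F))
q(v) = 3*v
E = -1 (E = 0*(-5*(5 - 5)) - 1 = 0*(-5*0) - 1 = 0*0 - 1 = 0 - 1 = -1)
(q(-1) + E)*(-59) = (3*(-1) - 1)*(-59) = (-3 - 1)*(-59) = -4*(-59) = 236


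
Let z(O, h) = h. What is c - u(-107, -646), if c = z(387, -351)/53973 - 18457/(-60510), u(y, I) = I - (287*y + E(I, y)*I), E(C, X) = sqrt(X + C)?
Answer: -3636369038957/120959490 - 646*I*sqrt(753) ≈ -30063.0 - 17727.0*I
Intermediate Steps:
E(C, X) = sqrt(C + X)
u(y, I) = I - 287*y - I*sqrt(I + y) (u(y, I) = I - (287*y + sqrt(I + y)*I) = I - (287*y + I*sqrt(I + y)) = I + (-287*y - I*sqrt(I + y)) = I - 287*y - I*sqrt(I + y))
c = 36108913/120959490 (c = -351/53973 - 18457/(-60510) = -351*1/53973 - 18457*(-1/60510) = -13/1999 + 18457/60510 = 36108913/120959490 ≈ 0.29852)
c - u(-107, -646) = 36108913/120959490 - (-646 - 287*(-107) - 1*(-646)*sqrt(-646 - 107)) = 36108913/120959490 - (-646 + 30709 - 1*(-646)*sqrt(-753)) = 36108913/120959490 - (-646 + 30709 - 1*(-646)*I*sqrt(753)) = 36108913/120959490 - (-646 + 30709 + 646*I*sqrt(753)) = 36108913/120959490 - (30063 + 646*I*sqrt(753)) = 36108913/120959490 + (-30063 - 646*I*sqrt(753)) = -3636369038957/120959490 - 646*I*sqrt(753)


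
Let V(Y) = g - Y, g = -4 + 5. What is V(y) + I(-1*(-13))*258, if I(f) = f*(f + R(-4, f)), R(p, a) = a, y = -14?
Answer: 87219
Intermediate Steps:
g = 1
I(f) = 2*f² (I(f) = f*(f + f) = f*(2*f) = 2*f²)
V(Y) = 1 - Y
V(y) + I(-1*(-13))*258 = (1 - 1*(-14)) + (2*(-1*(-13))²)*258 = (1 + 14) + (2*13²)*258 = 15 + (2*169)*258 = 15 + 338*258 = 15 + 87204 = 87219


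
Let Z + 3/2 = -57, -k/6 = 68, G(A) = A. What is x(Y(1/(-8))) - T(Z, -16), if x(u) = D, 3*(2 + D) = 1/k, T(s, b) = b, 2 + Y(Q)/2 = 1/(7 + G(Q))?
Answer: 17135/1224 ≈ 13.999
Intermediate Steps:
k = -408 (k = -6*68 = -408)
Z = -117/2 (Z = -3/2 - 57 = -117/2 ≈ -58.500)
Y(Q) = -4 + 2/(7 + Q)
D = -2449/1224 (D = -2 + (1/3)/(-408) = -2 + (1/3)*(-1/408) = -2 - 1/1224 = -2449/1224 ≈ -2.0008)
x(u) = -2449/1224
x(Y(1/(-8))) - T(Z, -16) = -2449/1224 - 1*(-16) = -2449/1224 + 16 = 17135/1224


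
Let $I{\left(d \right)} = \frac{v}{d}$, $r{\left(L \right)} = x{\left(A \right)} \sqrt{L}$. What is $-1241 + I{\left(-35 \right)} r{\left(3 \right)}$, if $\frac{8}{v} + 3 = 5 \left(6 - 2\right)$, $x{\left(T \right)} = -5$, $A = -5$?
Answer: $-1241 + \frac{8 \sqrt{3}}{119} \approx -1240.9$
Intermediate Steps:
$r{\left(L \right)} = - 5 \sqrt{L}$
$v = \frac{8}{17}$ ($v = \frac{8}{-3 + 5 \left(6 - 2\right)} = \frac{8}{-3 + 5 \cdot 4} = \frac{8}{-3 + 20} = \frac{8}{17} \approx 0.47059$)
$I{\left(d \right)} = \frac{8}{17 d}$
$-1241 + I{\left(-35 \right)} r{\left(3 \right)} = -1241 + \frac{8}{17 \left(-35\right)} \left(- 5 \sqrt{3}\right) = -1241 + \frac{8}{17} \left(- \frac{1}{35}\right) \left(- 5 \sqrt{3}\right) = -1241 - \frac{8 \left(- 5 \sqrt{3}\right)}{595} = -1241 + \frac{8 \sqrt{3}}{119}$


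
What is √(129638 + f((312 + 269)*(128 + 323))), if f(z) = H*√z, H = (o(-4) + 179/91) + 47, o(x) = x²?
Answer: √(1073532278 + 537992*√262031)/91 ≈ 403.60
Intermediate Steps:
H = 5912/91 (H = ((-4)² + 179/91) + 47 = (16 + 179*(1/91)) + 47 = (16 + 179/91) + 47 = 1635/91 + 47 = 5912/91 ≈ 64.967)
f(z) = 5912*√z/91
√(129638 + f((312 + 269)*(128 + 323))) = √(129638 + 5912*√((312 + 269)*(128 + 323))/91) = √(129638 + 5912*√(581*451)/91) = √(129638 + 5912*√262031/91)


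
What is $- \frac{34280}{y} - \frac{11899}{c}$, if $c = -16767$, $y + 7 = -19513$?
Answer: $\frac{20176031}{8182296} \approx 2.4658$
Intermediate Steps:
$y = -19520$ ($y = -7 - 19513 = -19520$)
$- \frac{34280}{y} - \frac{11899}{c} = - \frac{34280}{-19520} - \frac{11899}{-16767} = \left(-34280\right) \left(- \frac{1}{19520}\right) - - \frac{11899}{16767} = \frac{857}{488} + \frac{11899}{16767} = \frac{20176031}{8182296}$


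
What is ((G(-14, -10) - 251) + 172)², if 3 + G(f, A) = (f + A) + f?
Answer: 14400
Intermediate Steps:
G(f, A) = -3 + A + 2*f (G(f, A) = -3 + ((f + A) + f) = -3 + ((A + f) + f) = -3 + (A + 2*f) = -3 + A + 2*f)
((G(-14, -10) - 251) + 172)² = (((-3 - 10 + 2*(-14)) - 251) + 172)² = (((-3 - 10 - 28) - 251) + 172)² = ((-41 - 251) + 172)² = (-292 + 172)² = (-120)² = 14400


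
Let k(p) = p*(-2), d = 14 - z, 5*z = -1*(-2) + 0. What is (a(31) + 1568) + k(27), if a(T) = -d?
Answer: 7502/5 ≈ 1500.4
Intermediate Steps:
z = ⅖ (z = (-1*(-2) + 0)/5 = (2 + 0)/5 = (⅕)*2 = ⅖ ≈ 0.40000)
d = 68/5 (d = 14 - 1*⅖ = 14 - ⅖ = 68/5 ≈ 13.600)
k(p) = -2*p
a(T) = -68/5 (a(T) = -1*68/5 = -68/5)
(a(31) + 1568) + k(27) = (-68/5 + 1568) - 2*27 = 7772/5 - 54 = 7502/5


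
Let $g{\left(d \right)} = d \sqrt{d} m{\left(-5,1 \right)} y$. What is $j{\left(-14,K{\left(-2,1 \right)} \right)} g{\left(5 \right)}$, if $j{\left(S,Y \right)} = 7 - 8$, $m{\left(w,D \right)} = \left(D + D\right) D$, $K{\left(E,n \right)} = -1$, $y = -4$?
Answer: $40 \sqrt{5} \approx 89.443$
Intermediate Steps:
$m{\left(w,D \right)} = 2 D^{2}$ ($m{\left(w,D \right)} = 2 D D = 2 D^{2}$)
$j{\left(S,Y \right)} = -1$
$g{\left(d \right)} = - 8 d^{\frac{3}{2}}$ ($g{\left(d \right)} = d \sqrt{d} 2 \cdot 1^{2} \left(-4\right) = d^{\frac{3}{2}} \cdot 2 \cdot 1 \left(-4\right) = d^{\frac{3}{2}} \cdot 2 \left(-4\right) = 2 d^{\frac{3}{2}} \left(-4\right) = - 8 d^{\frac{3}{2}}$)
$j{\left(-14,K{\left(-2,1 \right)} \right)} g{\left(5 \right)} = - \left(-8\right) 5^{\frac{3}{2}} = - \left(-8\right) 5 \sqrt{5} = - \left(-40\right) \sqrt{5} = 40 \sqrt{5}$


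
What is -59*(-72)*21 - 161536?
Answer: -72328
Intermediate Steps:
-59*(-72)*21 - 161536 = 4248*21 - 161536 = 89208 - 161536 = -72328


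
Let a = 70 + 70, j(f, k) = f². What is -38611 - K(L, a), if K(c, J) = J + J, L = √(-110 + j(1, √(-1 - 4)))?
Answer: -38891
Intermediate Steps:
a = 140
L = I*√109 (L = √(-110 + 1²) = √(-110 + 1) = √(-109) = I*√109 ≈ 10.44*I)
K(c, J) = 2*J
-38611 - K(L, a) = -38611 - 2*140 = -38611 - 1*280 = -38611 - 280 = -38891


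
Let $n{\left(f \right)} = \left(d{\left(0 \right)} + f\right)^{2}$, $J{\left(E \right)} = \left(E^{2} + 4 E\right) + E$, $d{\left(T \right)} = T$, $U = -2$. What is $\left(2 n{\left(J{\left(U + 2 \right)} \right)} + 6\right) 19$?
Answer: $114$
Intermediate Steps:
$J{\left(E \right)} = E^{2} + 5 E$
$n{\left(f \right)} = f^{2}$ ($n{\left(f \right)} = \left(0 + f\right)^{2} = f^{2}$)
$\left(2 n{\left(J{\left(U + 2 \right)} \right)} + 6\right) 19 = \left(2 \left(\left(-2 + 2\right) \left(5 + \left(-2 + 2\right)\right)\right)^{2} + 6\right) 19 = \left(2 \left(0 \left(5 + 0\right)\right)^{2} + 6\right) 19 = \left(2 \left(0 \cdot 5\right)^{2} + 6\right) 19 = \left(2 \cdot 0^{2} + 6\right) 19 = \left(2 \cdot 0 + 6\right) 19 = \left(0 + 6\right) 19 = 6 \cdot 19 = 114$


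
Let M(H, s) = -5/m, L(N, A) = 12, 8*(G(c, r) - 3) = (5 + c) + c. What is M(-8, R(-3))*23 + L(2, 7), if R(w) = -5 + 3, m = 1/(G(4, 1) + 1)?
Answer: -5079/8 ≈ -634.88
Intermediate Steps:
G(c, r) = 29/8 + c/4 (G(c, r) = 3 + ((5 + c) + c)/8 = 3 + (5 + 2*c)/8 = 3 + (5/8 + c/4) = 29/8 + c/4)
m = 8/45 (m = 1/((29/8 + (¼)*4) + 1) = 1/((29/8 + 1) + 1) = 1/(37/8 + 1) = 1/(45/8) = 8/45 ≈ 0.17778)
R(w) = -2
M(H, s) = -225/8 (M(H, s) = -5/8/45 = -5*45/8 = -225/8)
M(-8, R(-3))*23 + L(2, 7) = -225/8*23 + 12 = -5175/8 + 12 = -5079/8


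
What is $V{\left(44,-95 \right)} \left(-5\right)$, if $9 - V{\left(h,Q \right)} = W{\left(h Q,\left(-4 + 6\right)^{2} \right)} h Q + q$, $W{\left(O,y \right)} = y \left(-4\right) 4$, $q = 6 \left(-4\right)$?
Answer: $1337435$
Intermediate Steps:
$q = -24$
$W{\left(O,y \right)} = - 16 y$ ($W{\left(O,y \right)} = - 4 y 4 = - 16 y$)
$V{\left(h,Q \right)} = 33 + 64 Q h$ ($V{\left(h,Q \right)} = 9 - \left(- 16 \left(-4 + 6\right)^{2} h Q - 24\right) = 9 - \left(- 16 \cdot 2^{2} h Q - 24\right) = 9 - \left(\left(-16\right) 4 h Q - 24\right) = 9 - \left(- 64 h Q - 24\right) = 9 - \left(- 64 Q h - 24\right) = 9 - \left(-24 - 64 Q h\right) = 9 + \left(24 + 64 Q h\right) = 33 + 64 Q h$)
$V{\left(44,-95 \right)} \left(-5\right) = \left(33 + 64 \left(-95\right) 44\right) \left(-5\right) = \left(33 - 267520\right) \left(-5\right) = \left(-267487\right) \left(-5\right) = 1337435$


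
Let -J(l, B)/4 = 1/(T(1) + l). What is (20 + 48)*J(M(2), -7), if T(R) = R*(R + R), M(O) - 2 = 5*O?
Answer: -136/7 ≈ -19.429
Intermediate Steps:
M(O) = 2 + 5*O
T(R) = 2*R² (T(R) = R*(2*R) = 2*R²)
J(l, B) = -4/(2 + l) (J(l, B) = -4/(2*1² + l) = -4/(2*1 + l) = -4/(2 + l))
(20 + 48)*J(M(2), -7) = (20 + 48)*(-4/(2 + (2 + 5*2))) = 68*(-4/(2 + (2 + 10))) = 68*(-4/(2 + 12)) = 68*(-4/14) = 68*(-4*1/14) = 68*(-2/7) = -136/7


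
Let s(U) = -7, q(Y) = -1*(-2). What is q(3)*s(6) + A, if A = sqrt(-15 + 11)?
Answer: -14 + 2*I ≈ -14.0 + 2.0*I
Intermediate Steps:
q(Y) = 2
A = 2*I (A = sqrt(-4) = 2*I ≈ 2.0*I)
q(3)*s(6) + A = 2*(-7) + 2*I = -14 + 2*I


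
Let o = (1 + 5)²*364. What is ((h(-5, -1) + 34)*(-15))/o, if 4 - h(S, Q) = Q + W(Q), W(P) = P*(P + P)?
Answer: -185/4368 ≈ -0.042353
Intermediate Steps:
W(P) = 2*P² (W(P) = P*(2*P) = 2*P²)
h(S, Q) = 4 - Q - 2*Q² (h(S, Q) = 4 - (Q + 2*Q²) = 4 + (-Q - 2*Q²) = 4 - Q - 2*Q²)
o = 13104 (o = 6²*364 = 36*364 = 13104)
((h(-5, -1) + 34)*(-15))/o = (((4 - 1*(-1) - 2*(-1)²) + 34)*(-15))/13104 = (((4 + 1 - 2*1) + 34)*(-15))*(1/13104) = (((4 + 1 - 2) + 34)*(-15))*(1/13104) = ((3 + 34)*(-15))*(1/13104) = (37*(-15))*(1/13104) = -555*1/13104 = -185/4368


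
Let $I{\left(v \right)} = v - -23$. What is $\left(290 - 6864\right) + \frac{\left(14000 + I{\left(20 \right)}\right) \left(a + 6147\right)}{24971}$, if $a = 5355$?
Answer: $- \frac{2636768}{24971} \approx -105.59$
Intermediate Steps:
$I{\left(v \right)} = 23 + v$ ($I{\left(v \right)} = v + 23 = 23 + v$)
$\left(290 - 6864\right) + \frac{\left(14000 + I{\left(20 \right)}\right) \left(a + 6147\right)}{24971} = \left(290 - 6864\right) + \frac{\left(14000 + \left(23 + 20\right)\right) \left(5355 + 6147\right)}{24971} = \left(290 - 6864\right) + \left(14000 + 43\right) 11502 \cdot \frac{1}{24971} = -6574 + 14043 \cdot 11502 \cdot \frac{1}{24971} = -6574 + 161522586 \cdot \frac{1}{24971} = -6574 + \frac{161522586}{24971} = - \frac{2636768}{24971}$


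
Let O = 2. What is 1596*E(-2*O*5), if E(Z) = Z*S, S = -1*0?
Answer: 0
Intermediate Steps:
S = 0
E(Z) = 0 (E(Z) = Z*0 = 0)
1596*E(-2*O*5) = 1596*0 = 0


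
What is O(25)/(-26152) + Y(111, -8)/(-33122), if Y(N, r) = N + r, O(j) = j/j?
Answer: -1363389/433103272 ≈ -0.0031480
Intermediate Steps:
O(j) = 1
O(25)/(-26152) + Y(111, -8)/(-33122) = 1/(-26152) + (111 - 8)/(-33122) = 1*(-1/26152) + 103*(-1/33122) = -1/26152 - 103/33122 = -1363389/433103272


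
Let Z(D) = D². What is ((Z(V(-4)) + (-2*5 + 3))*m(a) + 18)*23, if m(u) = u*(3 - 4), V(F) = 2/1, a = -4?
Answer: 138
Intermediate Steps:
V(F) = 2 (V(F) = 2*1 = 2)
m(u) = -u (m(u) = u*(-1) = -u)
((Z(V(-4)) + (-2*5 + 3))*m(a) + 18)*23 = ((2² + (-2*5 + 3))*(-1*(-4)) + 18)*23 = ((4 + (-10 + 3))*4 + 18)*23 = ((4 - 7)*4 + 18)*23 = (-3*4 + 18)*23 = (-12 + 18)*23 = 6*23 = 138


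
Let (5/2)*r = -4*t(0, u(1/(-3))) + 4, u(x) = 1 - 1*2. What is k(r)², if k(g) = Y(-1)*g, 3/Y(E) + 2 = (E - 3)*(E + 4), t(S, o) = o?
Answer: 576/1225 ≈ 0.47020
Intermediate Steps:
u(x) = -1 (u(x) = 1 - 2 = -1)
Y(E) = 3/(-2 + (-3 + E)*(4 + E)) (Y(E) = 3/(-2 + (E - 3)*(E + 4)) = 3/(-2 + (-3 + E)*(4 + E)))
r = 16/5 (r = 2*(-4*(-1) + 4)/5 = 2*(4 + 4)/5 = (⅖)*8 = 16/5 ≈ 3.2000)
k(g) = -3*g/14 (k(g) = (3/(-14 - 1 + (-1)²))*g = (3/(-14 - 1 + 1))*g = (3/(-14))*g = (3*(-1/14))*g = -3*g/14)
k(r)² = (-3/14*16/5)² = (-24/35)² = 576/1225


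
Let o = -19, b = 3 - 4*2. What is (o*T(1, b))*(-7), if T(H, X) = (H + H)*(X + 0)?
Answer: -1330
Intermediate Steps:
b = -5 (b = 3 - 8 = -5)
T(H, X) = 2*H*X (T(H, X) = (2*H)*X = 2*H*X)
(o*T(1, b))*(-7) = -38*(-5)*(-7) = -19*(-10)*(-7) = 190*(-7) = -1330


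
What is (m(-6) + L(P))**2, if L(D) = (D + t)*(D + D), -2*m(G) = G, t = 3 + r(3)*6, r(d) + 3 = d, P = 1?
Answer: 121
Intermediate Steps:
r(d) = -3 + d
t = 3 (t = 3 + (-3 + 3)*6 = 3 + 0*6 = 3 + 0 = 3)
m(G) = -G/2
L(D) = 2*D*(3 + D) (L(D) = (D + 3)*(D + D) = (3 + D)*(2*D) = 2*D*(3 + D))
(m(-6) + L(P))**2 = (-1/2*(-6) + 2*1*(3 + 1))**2 = (3 + 2*1*4)**2 = (3 + 8)**2 = 11**2 = 121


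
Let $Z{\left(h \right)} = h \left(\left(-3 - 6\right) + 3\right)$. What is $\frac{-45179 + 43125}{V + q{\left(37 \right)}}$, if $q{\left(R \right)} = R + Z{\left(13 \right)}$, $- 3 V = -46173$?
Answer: $- \frac{1027}{7675} \approx -0.13381$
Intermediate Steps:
$V = 15391$ ($V = \left(- \frac{1}{3}\right) \left(-46173\right) = 15391$)
$Z{\left(h \right)} = - 6 h$ ($Z{\left(h \right)} = h \left(\left(-3 - 6\right) + 3\right) = h \left(-9 + 3\right) = h \left(-6\right) = - 6 h$)
$q{\left(R \right)} = -78 + R$ ($q{\left(R \right)} = R - 78 = -78 + R$)
$\frac{-45179 + 43125}{V + q{\left(37 \right)}} = \frac{-45179 + 43125}{15391 + \left(-78 + 37\right)} = - \frac{2054}{15391 - 41} = - \frac{2054}{15350} = \left(-2054\right) \frac{1}{15350} = - \frac{1027}{7675}$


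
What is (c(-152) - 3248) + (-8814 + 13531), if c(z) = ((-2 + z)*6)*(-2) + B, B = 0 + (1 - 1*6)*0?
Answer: 3317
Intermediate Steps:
B = 0 (B = 0 + (1 - 6)*0 = 0 - 5*0 = 0 + 0 = 0)
c(z) = 24 - 12*z (c(z) = ((-2 + z)*6)*(-2) + 0 = (-12 + 6*z)*(-2) + 0 = (24 - 12*z) + 0 = 24 - 12*z)
(c(-152) - 3248) + (-8814 + 13531) = ((24 - 12*(-152)) - 3248) + (-8814 + 13531) = ((24 + 1824) - 3248) + 4717 = (1848 - 3248) + 4717 = -1400 + 4717 = 3317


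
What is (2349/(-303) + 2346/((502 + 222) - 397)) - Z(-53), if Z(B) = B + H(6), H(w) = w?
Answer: 511058/11009 ≈ 46.422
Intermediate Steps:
Z(B) = 6 + B (Z(B) = B + 6 = 6 + B)
(2349/(-303) + 2346/((502 + 222) - 397)) - Z(-53) = (2349/(-303) + 2346/((502 + 222) - 397)) - (6 - 53) = (2349*(-1/303) + 2346/(724 - 397)) - 1*(-47) = (-783/101 + 2346/327) + 47 = (-783/101 + 2346*(1/327)) + 47 = (-783/101 + 782/109) + 47 = -6365/11009 + 47 = 511058/11009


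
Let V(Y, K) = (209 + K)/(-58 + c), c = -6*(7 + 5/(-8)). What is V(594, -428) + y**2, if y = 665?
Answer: 170257501/385 ≈ 4.4223e+5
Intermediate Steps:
c = -153/4 (c = -6*(7 + 5*(-1/8)) = -6*(7 - 5/8) = -6*51/8 = -153/4 ≈ -38.250)
V(Y, K) = -76/35 - 4*K/385 (V(Y, K) = (209 + K)/(-58 - 153/4) = (209 + K)/(-385/4) = (209 + K)*(-4/385) = -76/35 - 4*K/385)
V(594, -428) + y**2 = (-76/35 - 4/385*(-428)) + 665**2 = (-76/35 + 1712/385) + 442225 = 876/385 + 442225 = 170257501/385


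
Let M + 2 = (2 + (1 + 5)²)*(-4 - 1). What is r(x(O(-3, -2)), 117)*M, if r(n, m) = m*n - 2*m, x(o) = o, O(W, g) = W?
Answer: 112320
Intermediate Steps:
r(n, m) = -2*m + m*n
M = -192 (M = -2 + (2 + (1 + 5)²)*(-4 - 1) = -2 + (2 + 6²)*(-5) = -2 + (2 + 36)*(-5) = -2 + 38*(-5) = -2 - 190 = -192)
r(x(O(-3, -2)), 117)*M = (117*(-2 - 3))*(-192) = (117*(-5))*(-192) = -585*(-192) = 112320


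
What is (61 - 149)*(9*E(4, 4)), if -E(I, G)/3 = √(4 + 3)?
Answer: 2376*√7 ≈ 6286.3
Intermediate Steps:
E(I, G) = -3*√7 (E(I, G) = -3*√(4 + 3) = -3*√7)
(61 - 149)*(9*E(4, 4)) = (61 - 149)*(9*(-3*√7)) = -(-2376)*√7 = 2376*√7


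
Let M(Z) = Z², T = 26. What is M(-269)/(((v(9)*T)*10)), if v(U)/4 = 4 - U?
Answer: -72361/5200 ≈ -13.916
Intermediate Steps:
v(U) = 16 - 4*U (v(U) = 4*(4 - U) = 16 - 4*U)
M(-269)/(((v(9)*T)*10)) = (-269)²/((((16 - 4*9)*26)*10)) = 72361/((((16 - 36)*26)*10)) = 72361/((-20*26*10)) = 72361/((-520*10)) = 72361/(-5200) = 72361*(-1/5200) = -72361/5200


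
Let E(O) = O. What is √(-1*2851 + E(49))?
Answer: I*√2802 ≈ 52.934*I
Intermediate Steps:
√(-1*2851 + E(49)) = √(-1*2851 + 49) = √(-2851 + 49) = √(-2802) = I*√2802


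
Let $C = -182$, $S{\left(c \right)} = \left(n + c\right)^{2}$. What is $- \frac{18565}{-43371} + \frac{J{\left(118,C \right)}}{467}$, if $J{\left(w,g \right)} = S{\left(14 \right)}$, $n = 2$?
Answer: $\frac{250289}{256383} \approx 0.97623$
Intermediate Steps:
$S{\left(c \right)} = \left(2 + c\right)^{2}$
$J{\left(w,g \right)} = 256$ ($J{\left(w,g \right)} = \left(2 + 14\right)^{2} = 16^{2} = 256$)
$- \frac{18565}{-43371} + \frac{J{\left(118,C \right)}}{467} = - \frac{18565}{-43371} + \frac{256}{467} = \left(-18565\right) \left(- \frac{1}{43371}\right) + 256 \cdot \frac{1}{467} = \frac{235}{549} + \frac{256}{467} = \frac{250289}{256383}$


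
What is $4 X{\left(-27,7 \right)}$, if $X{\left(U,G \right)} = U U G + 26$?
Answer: $20516$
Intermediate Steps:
$X{\left(U,G \right)} = 26 + G U^{2}$ ($X{\left(U,G \right)} = U^{2} G + 26 = G U^{2} + 26 = 26 + G U^{2}$)
$4 X{\left(-27,7 \right)} = 4 \left(26 + 7 \left(-27\right)^{2}\right) = 4 \left(26 + 7 \cdot 729\right) = 4 \left(26 + 5103\right) = 4 \cdot 5129 = 20516$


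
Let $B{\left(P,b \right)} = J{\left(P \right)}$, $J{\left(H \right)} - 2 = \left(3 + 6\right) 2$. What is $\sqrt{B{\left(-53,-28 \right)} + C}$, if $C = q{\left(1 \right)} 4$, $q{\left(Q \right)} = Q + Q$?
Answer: $2 \sqrt{7} \approx 5.2915$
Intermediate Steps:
$J{\left(H \right)} = 20$ ($J{\left(H \right)} = 2 + \left(3 + 6\right) 2 = 2 + 9 \cdot 2 = 2 + 18 = 20$)
$q{\left(Q \right)} = 2 Q$
$C = 8$ ($C = 2 \cdot 1 \cdot 4 = 2 \cdot 4 = 8$)
$B{\left(P,b \right)} = 20$
$\sqrt{B{\left(-53,-28 \right)} + C} = \sqrt{20 + 8} = \sqrt{28} = 2 \sqrt{7}$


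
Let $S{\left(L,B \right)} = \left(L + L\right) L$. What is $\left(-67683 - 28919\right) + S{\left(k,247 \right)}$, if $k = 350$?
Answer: $148398$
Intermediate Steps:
$S{\left(L,B \right)} = 2 L^{2}$ ($S{\left(L,B \right)} = 2 L L = 2 L^{2}$)
$\left(-67683 - 28919\right) + S{\left(k,247 \right)} = \left(-67683 - 28919\right) + 2 \cdot 350^{2} = -96602 + 2 \cdot 122500 = -96602 + 245000 = 148398$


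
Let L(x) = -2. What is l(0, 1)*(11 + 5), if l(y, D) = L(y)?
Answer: -32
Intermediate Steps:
l(y, D) = -2
l(0, 1)*(11 + 5) = -2*(11 + 5) = -2*16 = -32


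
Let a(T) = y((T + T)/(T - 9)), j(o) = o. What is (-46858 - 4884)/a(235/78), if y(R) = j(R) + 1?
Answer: 24163514/3 ≈ 8.0545e+6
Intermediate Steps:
y(R) = 1 + R (y(R) = R + 1 = 1 + R)
a(T) = 1 + 2*T/(-9 + T) (a(T) = 1 + (T + T)/(T - 9) = 1 + (2*T)/(-9 + T) = 1 + 2*T/(-9 + T))
(-46858 - 4884)/a(235/78) = (-46858 - 4884)/((3*(-3 + 235/78)/(-9 + 235/78))) = -51742*(-9 + 235*(1/78))/(3*(-3 + 235*(1/78))) = -51742*(-9 + 235/78)/(3*(-3 + 235/78)) = -51742/(3*(1/78)/(-467/78)) = -51742/(3*(-78/467)*(1/78)) = -51742/(-3/467) = -51742*(-467/3) = 24163514/3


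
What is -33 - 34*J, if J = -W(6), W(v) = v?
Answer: 171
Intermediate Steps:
J = -6 (J = -1*6 = -6)
-33 - 34*J = -33 - 34*(-6) = -33 + 204 = 171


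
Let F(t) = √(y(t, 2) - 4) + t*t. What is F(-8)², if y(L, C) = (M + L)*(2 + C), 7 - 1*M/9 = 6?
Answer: 4096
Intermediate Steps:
M = 9 (M = 63 - 9*6 = 63 - 54 = 9)
y(L, C) = (2 + C)*(9 + L) (y(L, C) = (9 + L)*(2 + C) = (2 + C)*(9 + L))
F(t) = t² + √(32 + 4*t) (F(t) = √((18 + 2*t + 9*2 + 2*t) - 4) + t*t = √((18 + 2*t + 18 + 2*t) - 4) + t² = √((36 + 4*t) - 4) + t² = √(32 + 4*t) + t² = t² + √(32 + 4*t))
F(-8)² = ((-8)² + 2*√(8 - 8))² = (64 + 2*√0)² = (64 + 2*0)² = (64 + 0)² = 64² = 4096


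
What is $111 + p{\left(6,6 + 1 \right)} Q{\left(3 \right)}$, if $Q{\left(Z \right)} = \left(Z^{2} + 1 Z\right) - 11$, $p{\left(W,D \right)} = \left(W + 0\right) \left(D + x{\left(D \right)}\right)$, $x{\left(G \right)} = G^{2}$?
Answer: $447$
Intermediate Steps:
$p{\left(W,D \right)} = W \left(D + D^{2}\right)$ ($p{\left(W,D \right)} = \left(W + 0\right) \left(D + D^{2}\right) = W \left(D + D^{2}\right)$)
$Q{\left(Z \right)} = -11 + Z + Z^{2}$ ($Q{\left(Z \right)} = \left(Z^{2} + Z\right) - 11 = \left(Z + Z^{2}\right) - 11 = -11 + Z + Z^{2}$)
$111 + p{\left(6,6 + 1 \right)} Q{\left(3 \right)} = 111 + \left(6 + 1\right) 6 \left(1 + \left(6 + 1\right)\right) \left(-11 + 3 + 3^{2}\right) = 111 + 7 \cdot 6 \left(1 + 7\right) \left(-11 + 3 + 9\right) = 111 + 7 \cdot 6 \cdot 8 \cdot 1 = 111 + 336 \cdot 1 = 111 + 336 = 447$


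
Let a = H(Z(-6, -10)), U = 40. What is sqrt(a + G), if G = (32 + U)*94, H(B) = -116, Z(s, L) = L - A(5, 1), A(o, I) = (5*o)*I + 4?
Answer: 2*sqrt(1663) ≈ 81.560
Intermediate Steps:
A(o, I) = 4 + 5*I*o (A(o, I) = 5*I*o + 4 = 4 + 5*I*o)
Z(s, L) = -29 + L (Z(s, L) = L - (4 + 5*1*5) = L - (4 + 25) = L - 1*29 = L - 29 = -29 + L)
G = 6768 (G = (32 + 40)*94 = 72*94 = 6768)
a = -116
sqrt(a + G) = sqrt(-116 + 6768) = sqrt(6652) = 2*sqrt(1663)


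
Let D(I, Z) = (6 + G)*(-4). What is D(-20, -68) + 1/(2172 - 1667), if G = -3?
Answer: -6059/505 ≈ -11.998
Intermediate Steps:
D(I, Z) = -12 (D(I, Z) = (6 - 3)*(-4) = 3*(-4) = -12)
D(-20, -68) + 1/(2172 - 1667) = -12 + 1/(2172 - 1667) = -12 + 1/505 = -6059/505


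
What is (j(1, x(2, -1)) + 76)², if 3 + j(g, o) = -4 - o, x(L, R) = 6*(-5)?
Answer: 9801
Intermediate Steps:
x(L, R) = -30
j(g, o) = -7 - o (j(g, o) = -3 + (-4 - o) = -7 - o)
(j(1, x(2, -1)) + 76)² = ((-7 - 1*(-30)) + 76)² = ((-7 + 30) + 76)² = (23 + 76)² = 99² = 9801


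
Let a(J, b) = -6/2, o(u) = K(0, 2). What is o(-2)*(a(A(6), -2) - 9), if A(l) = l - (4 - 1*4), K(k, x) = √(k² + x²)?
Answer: -24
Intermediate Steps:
o(u) = 2 (o(u) = √(0² + 2²) = √(0 + 4) = √4 = 2)
A(l) = l (A(l) = l - (4 - 4) = l - 1*0 = l + 0 = l)
a(J, b) = -3 (a(J, b) = -6*½ = -3)
o(-2)*(a(A(6), -2) - 9) = 2*(-3 - 9) = 2*(-12) = -24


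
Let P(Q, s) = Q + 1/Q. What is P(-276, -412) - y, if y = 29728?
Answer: -8281105/276 ≈ -30004.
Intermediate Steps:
P(-276, -412) - y = (-276 + 1/(-276)) - 1*29728 = (-276 - 1/276) - 29728 = -76177/276 - 29728 = -8281105/276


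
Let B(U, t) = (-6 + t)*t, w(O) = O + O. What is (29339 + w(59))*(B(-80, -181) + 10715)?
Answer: 1312662834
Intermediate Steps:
w(O) = 2*O
B(U, t) = t*(-6 + t)
(29339 + w(59))*(B(-80, -181) + 10715) = (29339 + 2*59)*(-181*(-6 - 181) + 10715) = (29339 + 118)*(-181*(-187) + 10715) = 29457*(33847 + 10715) = 29457*44562 = 1312662834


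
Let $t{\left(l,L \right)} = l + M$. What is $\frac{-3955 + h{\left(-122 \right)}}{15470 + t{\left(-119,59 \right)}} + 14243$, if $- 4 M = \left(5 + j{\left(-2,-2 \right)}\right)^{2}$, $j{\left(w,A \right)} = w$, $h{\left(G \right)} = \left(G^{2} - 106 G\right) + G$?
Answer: $\frac{291514647}{20465} \approx 14245.0$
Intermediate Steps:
$h{\left(G \right)} = G^{2} - 105 G$
$M = - \frac{9}{4}$ ($M = - \frac{\left(5 - 2\right)^{2}}{4} = - \frac{3^{2}}{4} = \left(- \frac{1}{4}\right) 9 = - \frac{9}{4} \approx -2.25$)
$t{\left(l,L \right)} = - \frac{9}{4} + l$ ($t{\left(l,L \right)} = l - \frac{9}{4} = - \frac{9}{4} + l$)
$\frac{-3955 + h{\left(-122 \right)}}{15470 + t{\left(-119,59 \right)}} + 14243 = \frac{-3955 - 122 \left(-105 - 122\right)}{15470 - \frac{485}{4}} + 14243 = \frac{-3955 - -27694}{15470 - \frac{485}{4}} + 14243 = \frac{-3955 + 27694}{\frac{61395}{4}} + 14243 = 23739 \cdot \frac{4}{61395} + 14243 = \frac{31652}{20465} + 14243 = \frac{291514647}{20465}$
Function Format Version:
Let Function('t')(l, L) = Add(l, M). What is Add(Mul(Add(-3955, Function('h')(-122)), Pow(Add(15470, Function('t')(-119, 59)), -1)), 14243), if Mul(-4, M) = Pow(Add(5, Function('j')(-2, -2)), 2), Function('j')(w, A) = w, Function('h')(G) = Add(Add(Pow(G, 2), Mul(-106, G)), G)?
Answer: Rational(291514647, 20465) ≈ 14245.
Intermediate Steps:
Function('h')(G) = Add(Pow(G, 2), Mul(-105, G))
M = Rational(-9, 4) (M = Mul(Rational(-1, 4), Pow(Add(5, -2), 2)) = Mul(Rational(-1, 4), Pow(3, 2)) = Mul(Rational(-1, 4), 9) = Rational(-9, 4) ≈ -2.2500)
Function('t')(l, L) = Add(Rational(-9, 4), l) (Function('t')(l, L) = Add(l, Rational(-9, 4)) = Add(Rational(-9, 4), l))
Add(Mul(Add(-3955, Function('h')(-122)), Pow(Add(15470, Function('t')(-119, 59)), -1)), 14243) = Add(Mul(Add(-3955, Mul(-122, Add(-105, -122))), Pow(Add(15470, Add(Rational(-9, 4), -119)), -1)), 14243) = Add(Mul(Add(-3955, Mul(-122, -227)), Pow(Add(15470, Rational(-485, 4)), -1)), 14243) = Add(Mul(Add(-3955, 27694), Pow(Rational(61395, 4), -1)), 14243) = Add(Mul(23739, Rational(4, 61395)), 14243) = Add(Rational(31652, 20465), 14243) = Rational(291514647, 20465)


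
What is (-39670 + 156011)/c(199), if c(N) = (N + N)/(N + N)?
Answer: 116341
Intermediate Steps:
c(N) = 1 (c(N) = (2*N)/((2*N)) = (2*N)*(1/(2*N)) = 1)
(-39670 + 156011)/c(199) = (-39670 + 156011)/1 = 116341*1 = 116341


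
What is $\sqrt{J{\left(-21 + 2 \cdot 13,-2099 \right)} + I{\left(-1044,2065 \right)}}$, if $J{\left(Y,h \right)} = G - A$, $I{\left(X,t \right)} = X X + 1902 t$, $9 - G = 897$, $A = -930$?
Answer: $6 \sqrt{139378} \approx 2240.0$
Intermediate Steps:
$G = -888$ ($G = 9 - 897 = -888$)
$I{\left(X,t \right)} = X^{2} + 1902 t$
$J{\left(Y,h \right)} = 42$ ($J{\left(Y,h \right)} = -888 - -930 = -888 + 930 = 42$)
$\sqrt{J{\left(-21 + 2 \cdot 13,-2099 \right)} + I{\left(-1044,2065 \right)}} = \sqrt{42 + \left(\left(-1044\right)^{2} + 1902 \cdot 2065\right)} = \sqrt{42 + \left(1089936 + 3927630\right)} = \sqrt{42 + 5017566} = \sqrt{5017608} = 6 \sqrt{139378}$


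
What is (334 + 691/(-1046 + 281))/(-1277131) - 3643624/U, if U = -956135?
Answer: 711919201626919/186829776248805 ≈ 3.8105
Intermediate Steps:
(334 + 691/(-1046 + 281))/(-1277131) - 3643624/U = (334 + 691/(-1046 + 281))/(-1277131) - 3643624/(-956135) = (334 + 691/(-765))*(-1/1277131) - 3643624*(-1/956135) = (334 - 1/765*691)*(-1/1277131) + 3643624/956135 = (334 - 691/765)*(-1/1277131) + 3643624/956135 = (254819/765)*(-1/1277131) + 3643624/956135 = -254819/977005215 + 3643624/956135 = 711919201626919/186829776248805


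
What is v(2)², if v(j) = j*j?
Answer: 16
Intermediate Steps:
v(j) = j²
v(2)² = (2²)² = 4² = 16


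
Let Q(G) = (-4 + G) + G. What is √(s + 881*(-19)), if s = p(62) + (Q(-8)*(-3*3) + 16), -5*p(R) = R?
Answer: I*√413885/5 ≈ 128.67*I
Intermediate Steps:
Q(G) = -4 + 2*G
p(R) = -R/5
s = 918/5 (s = -⅕*62 + ((-4 + 2*(-8))*(-3*3) + 16) = -62/5 + ((-4 - 16)*(-9) + 16) = -62/5 + (-20*(-9) + 16) = -62/5 + (180 + 16) = -62/5 + 196 = 918/5 ≈ 183.60)
√(s + 881*(-19)) = √(918/5 + 881*(-19)) = √(918/5 - 16739) = √(-82777/5) = I*√413885/5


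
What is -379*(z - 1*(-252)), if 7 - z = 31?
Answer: -86412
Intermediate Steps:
z = -24 (z = 7 - 1*31 = 7 - 31 = -24)
-379*(z - 1*(-252)) = -379*(-24 - 1*(-252)) = -379*(-24 + 252) = -379*228 = -86412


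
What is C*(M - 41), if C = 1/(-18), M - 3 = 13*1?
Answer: 25/18 ≈ 1.3889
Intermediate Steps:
M = 16 (M = 3 + 13*1 = 3 + 13 = 16)
C = -1/18 ≈ -0.055556
C*(M - 41) = -(16 - 41)/18 = -1/18*(-25) = 25/18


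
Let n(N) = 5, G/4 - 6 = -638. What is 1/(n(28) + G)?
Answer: -1/2523 ≈ -0.00039635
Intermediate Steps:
G = -2528 (G = 24 + 4*(-638) = 24 - 2552 = -2528)
1/(n(28) + G) = 1/(5 - 2528) = 1/(-2523) = -1/2523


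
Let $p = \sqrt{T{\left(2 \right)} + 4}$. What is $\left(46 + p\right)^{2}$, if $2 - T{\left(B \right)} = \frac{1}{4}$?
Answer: $\frac{\left(92 + \sqrt{23}\right)^{2}}{4} \approx 2342.4$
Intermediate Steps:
$T{\left(B \right)} = \frac{7}{4}$ ($T{\left(B \right)} = 2 - \frac{1}{4} = \frac{7}{4}$)
$p = \frac{\sqrt{23}}{2}$ ($p = \sqrt{\frac{7}{4} + 4} = \sqrt{\frac{23}{4}} = \frac{\sqrt{23}}{2} \approx 2.3979$)
$\left(46 + p\right)^{2} = \left(46 + \frac{\sqrt{23}}{2}\right)^{2}$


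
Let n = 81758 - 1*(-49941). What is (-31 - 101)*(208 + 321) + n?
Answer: 61871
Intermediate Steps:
n = 131699 (n = 81758 + 49941 = 131699)
(-31 - 101)*(208 + 321) + n = (-31 - 101)*(208 + 321) + 131699 = -132*529 + 131699 = -69828 + 131699 = 61871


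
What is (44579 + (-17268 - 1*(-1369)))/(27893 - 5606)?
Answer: 9560/7429 ≈ 1.2868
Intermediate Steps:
(44579 + (-17268 - 1*(-1369)))/(27893 - 5606) = (44579 + (-17268 + 1369))/22287 = (44579 - 15899)*(1/22287) = 28680*(1/22287) = 9560/7429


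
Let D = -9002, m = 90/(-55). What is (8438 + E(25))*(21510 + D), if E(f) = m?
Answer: 1160742400/11 ≈ 1.0552e+8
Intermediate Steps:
m = -18/11 (m = 90*(-1/55) = -18/11 ≈ -1.6364)
E(f) = -18/11
(8438 + E(25))*(21510 + D) = (8438 - 18/11)*(21510 - 9002) = (92800/11)*12508 = 1160742400/11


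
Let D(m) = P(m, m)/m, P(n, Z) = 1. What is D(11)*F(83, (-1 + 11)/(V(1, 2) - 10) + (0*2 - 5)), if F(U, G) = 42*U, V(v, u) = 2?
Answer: 3486/11 ≈ 316.91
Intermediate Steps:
D(m) = 1/m
D(11)*F(83, (-1 + 11)/(V(1, 2) - 10) + (0*2 - 5)) = (42*83)/11 = (1/11)*3486 = 3486/11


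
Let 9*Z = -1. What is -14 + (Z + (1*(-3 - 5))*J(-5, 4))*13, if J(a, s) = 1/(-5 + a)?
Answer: -227/45 ≈ -5.0444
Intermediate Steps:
Z = -⅑ (Z = (⅑)*(-1) = -⅑ ≈ -0.11111)
-14 + (Z + (1*(-3 - 5))*J(-5, 4))*13 = -14 + (-⅑ + (1*(-3 - 5))/(-5 - 5))*13 = -14 + (-⅑ + (1*(-8))/(-10))*13 = -14 + (-⅑ - 8*(-⅒))*13 = -14 + (-⅑ + ⅘)*13 = -14 + (31/45)*13 = -14 + 403/45 = -227/45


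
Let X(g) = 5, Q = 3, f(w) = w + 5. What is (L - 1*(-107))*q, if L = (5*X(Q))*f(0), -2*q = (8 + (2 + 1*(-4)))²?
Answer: -4176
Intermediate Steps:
f(w) = 5 + w
q = -18 (q = -(8 + (2 + 1*(-4)))²/2 = -(8 + (2 - 4))²/2 = -(8 - 2)²/2 = -½*6² = -½*36 = -18)
L = 125 (L = (5*5)*(5 + 0) = 25*5 = 125)
(L - 1*(-107))*q = (125 - 1*(-107))*(-18) = (125 + 107)*(-18) = 232*(-18) = -4176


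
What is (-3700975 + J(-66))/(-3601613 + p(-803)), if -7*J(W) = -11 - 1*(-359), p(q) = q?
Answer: 25907173/25216912 ≈ 1.0274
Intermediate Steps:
J(W) = -348/7 (J(W) = -(-11 - 1*(-359))/7 = -(-11 + 359)/7 = -1/7*348 = -348/7)
(-3700975 + J(-66))/(-3601613 + p(-803)) = (-3700975 - 348/7)/(-3601613 - 803) = -25907173/7/(-3602416) = -25907173/7*(-1/3602416) = 25907173/25216912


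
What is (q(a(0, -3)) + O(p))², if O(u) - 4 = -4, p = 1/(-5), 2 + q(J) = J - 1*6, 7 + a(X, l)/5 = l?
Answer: 3364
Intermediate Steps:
a(X, l) = -35 + 5*l
q(J) = -8 + J (q(J) = -2 + (J - 1*6) = -2 + (J - 6) = -2 + (-6 + J) = -8 + J)
p = -⅕ ≈ -0.20000
O(u) = 0 (O(u) = 4 - 4 = 0)
(q(a(0, -3)) + O(p))² = ((-8 + (-35 + 5*(-3))) + 0)² = ((-8 + (-35 - 15)) + 0)² = ((-8 - 50) + 0)² = (-58 + 0)² = (-58)² = 3364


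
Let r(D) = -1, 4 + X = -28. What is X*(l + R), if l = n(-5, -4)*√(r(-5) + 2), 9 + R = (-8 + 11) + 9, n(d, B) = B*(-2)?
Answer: -352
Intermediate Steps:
n(d, B) = -2*B
X = -32 (X = -4 - 28 = -32)
R = 3 (R = -9 + ((-8 + 11) + 9) = -9 + (3 + 9) = -9 + 12 = 3)
l = 8 (l = (-2*(-4))*√(-1 + 2) = 8*√1 = 8*1 = 8)
X*(l + R) = -32*(8 + 3) = -32*11 = -352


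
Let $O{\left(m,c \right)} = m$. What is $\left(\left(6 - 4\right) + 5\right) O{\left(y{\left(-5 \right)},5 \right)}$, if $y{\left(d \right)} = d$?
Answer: $-35$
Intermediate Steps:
$\left(\left(6 - 4\right) + 5\right) O{\left(y{\left(-5 \right)},5 \right)} = \left(\left(6 - 4\right) + 5\right) \left(-5\right) = \left(2 + 5\right) \left(-5\right) = 7 \left(-5\right) = -35$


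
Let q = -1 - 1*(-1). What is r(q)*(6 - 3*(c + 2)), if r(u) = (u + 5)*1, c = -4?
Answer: 60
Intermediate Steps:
q = 0 (q = -1 + 1 = 0)
r(u) = 5 + u (r(u) = (5 + u)*1 = 5 + u)
r(q)*(6 - 3*(c + 2)) = (5 + 0)*(6 - 3*(-4 + 2)) = 5*(6 - 3*(-2)) = 5*(6 + 6) = 5*12 = 60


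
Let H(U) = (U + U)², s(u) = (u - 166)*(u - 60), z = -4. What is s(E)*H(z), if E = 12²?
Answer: -118272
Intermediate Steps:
E = 144
s(u) = (-166 + u)*(-60 + u)
H(U) = 4*U² (H(U) = (2*U)² = 4*U²)
s(E)*H(z) = (9960 + 144² - 226*144)*(4*(-4)²) = (9960 + 20736 - 32544)*(4*16) = -1848*64 = -118272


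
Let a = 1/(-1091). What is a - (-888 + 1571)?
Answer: -745154/1091 ≈ -683.00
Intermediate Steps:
a = -1/1091 ≈ -0.00091659
a - (-888 + 1571) = -1/1091 - (-888 + 1571) = -1/1091 - 1*683 = -1/1091 - 683 = -745154/1091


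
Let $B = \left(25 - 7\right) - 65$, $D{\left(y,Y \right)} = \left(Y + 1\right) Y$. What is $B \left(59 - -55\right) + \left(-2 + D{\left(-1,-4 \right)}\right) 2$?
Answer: $-5338$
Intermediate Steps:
$D{\left(y,Y \right)} = Y \left(1 + Y\right)$ ($D{\left(y,Y \right)} = \left(1 + Y\right) Y = Y \left(1 + Y\right)$)
$B = -47$ ($B = \left(25 - 7\right) - 65 = 18 - 65 = -47$)
$B \left(59 - -55\right) + \left(-2 + D{\left(-1,-4 \right)}\right) 2 = - 47 \left(59 - -55\right) + \left(-2 - 4 \left(1 - 4\right)\right) 2 = - 47 \left(59 + 55\right) + \left(-2 - -12\right) 2 = \left(-47\right) 114 + \left(-2 + 12\right) 2 = -5358 + 10 \cdot 2 = -5358 + 20 = -5338$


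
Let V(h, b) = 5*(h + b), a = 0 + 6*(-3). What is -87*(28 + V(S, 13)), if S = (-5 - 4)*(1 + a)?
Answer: -74646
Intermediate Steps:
a = -18 (a = 0 - 18 = -18)
S = 153 (S = (-5 - 4)*(1 - 18) = -9*(-17) = 153)
V(h, b) = 5*b + 5*h (V(h, b) = 5*(b + h) = 5*b + 5*h)
-87*(28 + V(S, 13)) = -87*(28 + (5*13 + 5*153)) = -87*(28 + (65 + 765)) = -87*(28 + 830) = -87*858 = -74646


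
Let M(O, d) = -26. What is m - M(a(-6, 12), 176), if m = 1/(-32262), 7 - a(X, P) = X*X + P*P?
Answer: 838811/32262 ≈ 26.000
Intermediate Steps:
a(X, P) = 7 - P**2 - X**2 (a(X, P) = 7 - (X*X + P*P) = 7 - (X**2 + P**2) = 7 - (P**2 + X**2) = 7 + (-P**2 - X**2) = 7 - P**2 - X**2)
m = -1/32262 ≈ -3.0996e-5
m - M(a(-6, 12), 176) = -1/32262 - 1*(-26) = -1/32262 + 26 = 838811/32262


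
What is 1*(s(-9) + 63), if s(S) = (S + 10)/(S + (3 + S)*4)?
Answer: 2078/33 ≈ 62.970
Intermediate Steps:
s(S) = (10 + S)/(12 + 5*S) (s(S) = (10 + S)/(S + (12 + 4*S)) = (10 + S)/(12 + 5*S))
1*(s(-9) + 63) = 1*((10 - 9)/(12 + 5*(-9)) + 63) = 1*(1/(12 - 45) + 63) = 1*(1/(-33) + 63) = 1*(-1/33*1 + 63) = 1*(-1/33 + 63) = 1*(2078/33) = 2078/33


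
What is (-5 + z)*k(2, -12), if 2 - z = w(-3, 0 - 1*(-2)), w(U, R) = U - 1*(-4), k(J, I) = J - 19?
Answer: 68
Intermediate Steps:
k(J, I) = -19 + J
w(U, R) = 4 + U (w(U, R) = U + 4 = 4 + U)
z = 1 (z = 2 - (4 - 3) = 2 - 1*1 = 2 - 1 = 1)
(-5 + z)*k(2, -12) = (-5 + 1)*(-19 + 2) = -4*(-17) = 68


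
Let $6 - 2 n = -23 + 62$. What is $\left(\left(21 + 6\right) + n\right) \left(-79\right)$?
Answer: $- \frac{1659}{2} \approx -829.5$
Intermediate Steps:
$n = - \frac{33}{2}$ ($n = 3 - \frac{-23 + 62}{2} = 3 - \frac{39}{2} = - \frac{33}{2} \approx -16.5$)
$\left(\left(21 + 6\right) + n\right) \left(-79\right) = \left(\left(21 + 6\right) - \frac{33}{2}\right) \left(-79\right) = \left(27 - \frac{33}{2}\right) \left(-79\right) = \frac{21}{2} \left(-79\right) = - \frac{1659}{2}$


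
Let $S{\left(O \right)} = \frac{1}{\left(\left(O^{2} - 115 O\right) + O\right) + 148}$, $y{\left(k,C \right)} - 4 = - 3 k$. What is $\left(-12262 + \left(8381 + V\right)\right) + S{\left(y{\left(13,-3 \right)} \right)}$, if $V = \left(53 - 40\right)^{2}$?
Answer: $- \frac{19907455}{5363} \approx -3712.0$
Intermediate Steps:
$y{\left(k,C \right)} = 4 - 3 k$
$S{\left(O \right)} = \frac{1}{148 + O^{2} - 114 O}$ ($S{\left(O \right)} = \frac{1}{\left(O^{2} - 114 O\right) + 148} = \frac{1}{148 + O^{2} - 114 O}$)
$V = 169$ ($V = 13^{2} = 169$)
$\left(-12262 + \left(8381 + V\right)\right) + S{\left(y{\left(13,-3 \right)} \right)} = \left(-12262 + \left(8381 + 169\right)\right) + \frac{1}{148 + \left(4 - 39\right)^{2} - 114 \left(4 - 39\right)} = \left(-12262 + 8550\right) + \frac{1}{148 + \left(4 - 39\right)^{2} - 114 \left(4 - 39\right)} = -3712 + \frac{1}{148 + \left(-35\right)^{2} - -3990} = -3712 + \frac{1}{148 + 1225 + 3990} = -3712 + \frac{1}{5363} = - \frac{19907455}{5363}$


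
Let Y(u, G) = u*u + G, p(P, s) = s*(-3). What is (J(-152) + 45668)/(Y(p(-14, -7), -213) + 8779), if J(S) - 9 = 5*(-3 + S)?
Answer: 44902/9007 ≈ 4.9852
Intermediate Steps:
J(S) = -6 + 5*S (J(S) = 9 + 5*(-3 + S) = 9 + (-15 + 5*S) = -6 + 5*S)
p(P, s) = -3*s
Y(u, G) = G + u² (Y(u, G) = u² + G = G + u²)
(J(-152) + 45668)/(Y(p(-14, -7), -213) + 8779) = ((-6 + 5*(-152)) + 45668)/((-213 + (-3*(-7))²) + 8779) = ((-6 - 760) + 45668)/((-213 + 21²) + 8779) = (-766 + 45668)/((-213 + 441) + 8779) = 44902/(228 + 8779) = 44902/9007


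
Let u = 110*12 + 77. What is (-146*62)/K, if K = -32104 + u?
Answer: 9052/30707 ≈ 0.29479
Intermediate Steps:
u = 1397 (u = 1320 + 77 = 1397)
K = -30707 (K = -32104 + 1397 = -30707)
(-146*62)/K = -146*62/(-30707) = -9052*(-1/30707) = 9052/30707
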